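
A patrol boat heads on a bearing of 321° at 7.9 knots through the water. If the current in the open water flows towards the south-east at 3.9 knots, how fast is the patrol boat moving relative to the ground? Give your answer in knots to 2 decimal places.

Taking east as x and north as y: velocity relative to the water = (-4.972, 6.139) knots; the water relative to ground = (2.758, -2.758) knots.
Velocity relative to ground = (-4.972, 6.139) + (2.758, -2.758) = (-2.214, 3.382) knots.
Speed = |(-2.214, 3.382)| = 4.042 knots.

4.04 knots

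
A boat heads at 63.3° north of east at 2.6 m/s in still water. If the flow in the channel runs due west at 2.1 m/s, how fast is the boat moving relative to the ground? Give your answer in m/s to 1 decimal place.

2.5 m/s

Taking east as x and north as y: velocity relative to the water = (1.168, 2.323) m/s; the water relative to ground = (-2.100, 0.000) m/s.
Velocity relative to ground = (1.168, 2.323) + (-2.100, 0.000) = (-0.932, 2.323) m/s.
Speed = |(-0.932, 2.323)| = 2.503 m/s.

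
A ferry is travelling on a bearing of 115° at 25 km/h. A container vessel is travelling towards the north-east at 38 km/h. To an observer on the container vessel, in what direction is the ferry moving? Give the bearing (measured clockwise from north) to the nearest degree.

Taking east as x and north as y: ferry velocity = (22.658, -10.565) km/h; container vessel velocity = (26.870, 26.870) km/h.
Velocity of ferry relative to container vessel = (22.658, -10.565) − (26.870, 26.870) = (-4.212, -37.436) km/h.
Bearing = atan2(-4.21, -37.44) = 186.42° clockwise from north.

186°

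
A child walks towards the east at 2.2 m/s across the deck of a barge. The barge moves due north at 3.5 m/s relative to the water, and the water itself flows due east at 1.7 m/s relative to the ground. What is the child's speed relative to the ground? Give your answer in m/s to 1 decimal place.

5.2 m/s

In east/north components (m/s): child relative to barge = (2.200, 0.000); barge relative to water = (0.000, 3.500); water relative to ground = (1.700, 0.000).
Sum = (3.900, 3.500) m/s.
Speed = |(3.900, 3.500)| = 5.240 m/s.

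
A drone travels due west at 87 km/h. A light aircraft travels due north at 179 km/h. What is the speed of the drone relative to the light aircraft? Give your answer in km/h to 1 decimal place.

199.0 km/h

Taking east as x and north as y: drone velocity = (-87.000, 0.000) km/h; light aircraft velocity = (0.000, 179.000) km/h.
Velocity of drone relative to light aircraft = (-87.000, 0.000) − (0.000, 179.000) = (-87.000, -179.000) km/h.
Magnitude = |(-87.000, -179.000)| = 199.023 km/h.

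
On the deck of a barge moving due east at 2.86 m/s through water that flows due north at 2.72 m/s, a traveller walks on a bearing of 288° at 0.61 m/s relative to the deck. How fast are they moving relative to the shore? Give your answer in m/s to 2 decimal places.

In east/north components (m/s): traveller relative to barge = (-0.580, 0.189); barge relative to water = (2.860, 0.000); water relative to ground = (0.000, 2.720).
Sum = (2.280, 2.909) m/s.
Speed = |(2.280, 2.909)| = 3.696 m/s.

3.70 m/s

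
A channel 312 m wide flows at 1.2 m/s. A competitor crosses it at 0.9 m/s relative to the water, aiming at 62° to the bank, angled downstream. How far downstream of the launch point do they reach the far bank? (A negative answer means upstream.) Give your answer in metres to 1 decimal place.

637.0 m

Perpendicular speed = 0.795 m/s; crossing time = 312 / 0.795 = 392.624 s.
Net downstream speed = 1.623 m/s.
Drift = 1.623 × 392.624 = 637.042 m (downstream).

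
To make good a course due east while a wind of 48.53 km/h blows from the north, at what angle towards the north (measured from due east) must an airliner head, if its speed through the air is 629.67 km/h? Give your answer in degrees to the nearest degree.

The wind pushes perpendicular to the desired track; the heading must have a component into the wind equal to 48.53 km/h: 629.67 sin θ = 48.53.
sin θ = 0.0771, so θ = 4.420°.

4°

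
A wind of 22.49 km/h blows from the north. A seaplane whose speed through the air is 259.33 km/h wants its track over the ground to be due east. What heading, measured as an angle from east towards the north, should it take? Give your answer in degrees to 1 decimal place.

The wind pushes perpendicular to the desired track; the heading must have a component into the wind equal to 22.49 km/h: 259.33 sin θ = 22.49.
sin θ = 0.0867, so θ = 4.975°.

5.0°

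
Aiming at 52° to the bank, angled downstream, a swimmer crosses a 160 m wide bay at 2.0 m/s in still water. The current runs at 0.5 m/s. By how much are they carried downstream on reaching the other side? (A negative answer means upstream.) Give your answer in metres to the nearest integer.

Perpendicular speed = 1.576 m/s; crossing time = 160 / 1.576 = 101.521 s.
Net downstream speed = 1.731 m/s.
Drift = 1.731 × 101.521 = 175.766 m (downstream).

176 m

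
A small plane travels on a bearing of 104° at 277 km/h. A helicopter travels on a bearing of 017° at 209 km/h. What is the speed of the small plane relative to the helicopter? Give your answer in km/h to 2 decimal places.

Taking east as x and north as y: small plane velocity = (268.772, -67.012) km/h; helicopter velocity = (61.106, 199.868) km/h.
Velocity of small plane relative to helicopter = (268.772, -67.012) − (61.106, 199.868) = (207.666, -266.880) km/h.
Magnitude = |(207.666, -266.880)| = 338.157 km/h.

338.16 km/h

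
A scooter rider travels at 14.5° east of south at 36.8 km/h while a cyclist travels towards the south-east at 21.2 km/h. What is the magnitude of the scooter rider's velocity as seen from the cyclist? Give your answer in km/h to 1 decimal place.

21.4 km/h

Taking east as x and north as y: scooter rider velocity = (9.214, -35.628) km/h; cyclist velocity = (14.991, -14.991) km/h.
Velocity of scooter rider relative to cyclist = (9.214, -35.628) − (14.991, -14.991) = (-5.777, -20.637) km/h.
Magnitude = |(-5.777, -20.637)| = 21.430 km/h.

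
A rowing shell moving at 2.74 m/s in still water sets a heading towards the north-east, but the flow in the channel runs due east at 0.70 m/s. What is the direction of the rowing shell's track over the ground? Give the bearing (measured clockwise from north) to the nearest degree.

Taking east as x and north as y: velocity relative to the water = (1.937, 1.937) m/s; the water relative to ground = (0.700, 0.000) m/s.
Velocity relative to ground = (1.937, 1.937) + (0.700, 0.000) = (2.637, 1.937) m/s.
Bearing = atan2(2.64, 1.94) = 53.70° clockwise from north.

054°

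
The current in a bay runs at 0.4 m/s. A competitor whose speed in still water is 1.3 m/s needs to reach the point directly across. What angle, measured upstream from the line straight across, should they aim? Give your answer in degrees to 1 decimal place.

To cancel the current, the upstream component of the competitor's velocity must equal the flow: 1.3 sin θ = 0.4.
sin θ = 0.4 / 1.3 = 0.3077.
θ = arcsin(0.3077) = 17.920°.

17.9°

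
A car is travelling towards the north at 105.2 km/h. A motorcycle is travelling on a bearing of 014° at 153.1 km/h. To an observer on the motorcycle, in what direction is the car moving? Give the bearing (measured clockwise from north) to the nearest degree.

Taking east as x and north as y: car velocity = (0.000, 105.200) km/h; motorcycle velocity = (37.038, 148.552) km/h.
Velocity of car relative to motorcycle = (0.000, 105.200) − (37.038, 148.552) = (-37.038, -43.352) km/h.
Bearing = atan2(-37.04, -43.35) = 220.51° clockwise from north.

221°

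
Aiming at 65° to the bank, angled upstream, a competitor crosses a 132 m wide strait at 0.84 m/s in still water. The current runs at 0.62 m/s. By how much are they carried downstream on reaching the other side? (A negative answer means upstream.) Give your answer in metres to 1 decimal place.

Perpendicular speed = 0.761 m/s; crossing time = 132 / 0.761 = 173.388 s.
Net downstream speed = 0.265 m/s.
Drift = 0.265 × 173.388 = 45.948 m (downstream).

45.9 m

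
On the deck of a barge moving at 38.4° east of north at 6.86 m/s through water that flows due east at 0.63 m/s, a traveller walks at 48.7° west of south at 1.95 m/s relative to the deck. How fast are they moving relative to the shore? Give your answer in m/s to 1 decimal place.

5.3 m/s

In east/north components (m/s): traveller relative to barge = (-1.465, -1.287); barge relative to water = (4.261, 5.376); water relative to ground = (0.630, 0.000).
Sum = (3.426, 4.089) m/s.
Speed = |(3.426, 4.089)| = 5.335 m/s.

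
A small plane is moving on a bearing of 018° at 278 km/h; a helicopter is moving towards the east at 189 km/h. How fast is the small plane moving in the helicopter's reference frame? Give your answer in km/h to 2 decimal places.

Taking east as x and north as y: small plane velocity = (85.907, 264.394) km/h; helicopter velocity = (189.000, 0.000) km/h.
Velocity of small plane relative to helicopter = (85.907, 264.394) − (189.000, 0.000) = (-103.093, 264.394) km/h.
Magnitude = |(-103.093, 264.394)| = 283.782 km/h.

283.78 km/h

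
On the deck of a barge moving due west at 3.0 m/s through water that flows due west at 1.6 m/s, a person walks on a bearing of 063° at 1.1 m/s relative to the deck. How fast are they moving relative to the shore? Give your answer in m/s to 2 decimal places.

3.65 m/s

In east/north components (m/s): person relative to barge = (0.980, 0.499); barge relative to water = (-3.000, 0.000); water relative to ground = (-1.600, 0.000).
Sum = (-3.620, 0.499) m/s.
Speed = |(-3.620, 0.499)| = 3.654 m/s.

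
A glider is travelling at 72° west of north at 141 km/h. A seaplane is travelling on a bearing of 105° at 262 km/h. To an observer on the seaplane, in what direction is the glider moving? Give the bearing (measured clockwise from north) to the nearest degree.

286°

Taking east as x and north as y: glider velocity = (-134.099, 43.571) km/h; seaplane velocity = (253.073, -67.811) km/h.
Velocity of glider relative to seaplane = (-134.099, 43.571) − (253.073, -67.811) = (-387.172, 111.382) km/h.
Bearing = atan2(-387.17, 111.38) = 286.05° clockwise from north.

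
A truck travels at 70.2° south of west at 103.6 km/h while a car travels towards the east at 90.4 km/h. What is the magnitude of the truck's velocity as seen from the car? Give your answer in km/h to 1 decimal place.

158.9 km/h

Taking east as x and north as y: truck velocity = (-35.093, -97.475) km/h; car velocity = (90.400, 0.000) km/h.
Velocity of truck relative to car = (-35.093, -97.475) − (90.400, 0.000) = (-125.493, -97.475) km/h.
Magnitude = |(-125.493, -97.475)| = 158.902 km/h.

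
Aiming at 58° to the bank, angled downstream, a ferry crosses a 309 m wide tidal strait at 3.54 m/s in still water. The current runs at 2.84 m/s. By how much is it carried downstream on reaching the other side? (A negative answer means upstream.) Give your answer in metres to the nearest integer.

Perpendicular speed = 3.002 m/s; crossing time = 309 / 3.002 = 102.928 s.
Net downstream speed = 4.716 m/s.
Drift = 4.716 × 102.928 = 485.401 m (downstream).

485 m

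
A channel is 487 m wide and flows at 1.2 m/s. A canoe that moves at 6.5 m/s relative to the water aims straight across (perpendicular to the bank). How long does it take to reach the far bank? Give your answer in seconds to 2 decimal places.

74.92 s

The component of the canoe's velocity perpendicular to the bank is 6.5 m/s.
The current is parallel to the bank, so it does not affect the crossing time.
Time = 487 / 6.500 = 74.923 s.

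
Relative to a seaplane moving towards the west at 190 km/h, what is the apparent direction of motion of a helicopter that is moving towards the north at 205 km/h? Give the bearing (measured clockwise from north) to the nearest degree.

Taking east as x and north as y: helicopter velocity = (0.000, 205.000) km/h; seaplane velocity = (-190.000, 0.000) km/h.
Velocity of helicopter relative to seaplane = (0.000, 205.000) − (-190.000, 0.000) = (190.000, 205.000) km/h.
Bearing = atan2(190.00, 205.00) = 42.83° clockwise from north.

043°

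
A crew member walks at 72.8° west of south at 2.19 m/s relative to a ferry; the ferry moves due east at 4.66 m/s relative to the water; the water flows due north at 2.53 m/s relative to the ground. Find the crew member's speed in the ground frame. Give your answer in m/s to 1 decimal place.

In east/north components (m/s): crew member relative to ferry = (-2.092, -0.648); ferry relative to water = (4.660, 0.000); water relative to ground = (0.000, 2.530).
Sum = (2.568, 1.882) m/s.
Speed = |(2.568, 1.882)| = 3.184 m/s.

3.2 m/s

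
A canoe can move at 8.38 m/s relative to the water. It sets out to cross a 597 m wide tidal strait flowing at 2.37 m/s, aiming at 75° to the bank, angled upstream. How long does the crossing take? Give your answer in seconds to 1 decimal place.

The component of the canoe's velocity perpendicular to the bank is 8.38 × sin 75° = 8.094 m/s.
The flow acts along the bank and has no component across it.
Time = 597 / 8.094 = 73.754 s.

73.8 s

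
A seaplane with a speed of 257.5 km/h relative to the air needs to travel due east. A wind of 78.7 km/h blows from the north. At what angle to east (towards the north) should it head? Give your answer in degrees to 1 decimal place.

The wind pushes perpendicular to the desired track; the heading must have a component into the wind equal to 78.7 km/h: 257.5 sin θ = 78.7.
sin θ = 0.3056, so θ = 17.796°.

17.8°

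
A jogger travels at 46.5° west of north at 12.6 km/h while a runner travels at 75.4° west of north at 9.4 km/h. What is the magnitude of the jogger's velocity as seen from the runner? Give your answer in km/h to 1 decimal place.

6.3 km/h

Taking east as x and north as y: jogger velocity = (-9.140, 8.673) km/h; runner velocity = (-9.096, 2.369) km/h.
Velocity of jogger relative to runner = (-9.140, 8.673) − (-9.096, 2.369) = (-0.043, 6.304) km/h.
Magnitude = |(-0.043, 6.304)| = 6.304 km/h.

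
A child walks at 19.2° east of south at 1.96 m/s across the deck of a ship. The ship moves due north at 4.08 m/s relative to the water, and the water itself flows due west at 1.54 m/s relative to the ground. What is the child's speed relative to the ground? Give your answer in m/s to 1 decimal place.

In east/north components (m/s): child relative to ship = (0.645, -1.851); ship relative to water = (0.000, 4.080); water relative to ground = (-1.540, 0.000).
Sum = (-0.895, 2.229) m/s.
Speed = |(-0.895, 2.229)| = 2.402 m/s.

2.4 m/s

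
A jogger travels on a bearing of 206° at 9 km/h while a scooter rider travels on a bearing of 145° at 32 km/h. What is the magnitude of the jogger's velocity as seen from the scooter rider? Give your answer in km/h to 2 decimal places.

28.74 km/h

Taking east as x and north as y: jogger velocity = (-3.945, -8.089) km/h; scooter rider velocity = (18.354, -26.213) km/h.
Velocity of jogger relative to scooter rider = (-3.945, -8.089) − (18.354, -26.213) = (-22.300, 18.124) km/h.
Magnitude = |(-22.300, 18.124)| = 28.736 km/h.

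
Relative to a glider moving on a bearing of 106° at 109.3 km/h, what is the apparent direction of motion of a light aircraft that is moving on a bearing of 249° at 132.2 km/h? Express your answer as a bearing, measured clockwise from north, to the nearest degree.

266°

Taking east as x and north as y: light aircraft velocity = (-123.419, -47.376) km/h; glider velocity = (105.066, -30.127) km/h.
Velocity of light aircraft relative to glider = (-123.419, -47.376) − (105.066, -30.127) = (-228.485, -17.249) km/h.
Bearing = atan2(-228.49, -17.25) = 265.68° clockwise from north.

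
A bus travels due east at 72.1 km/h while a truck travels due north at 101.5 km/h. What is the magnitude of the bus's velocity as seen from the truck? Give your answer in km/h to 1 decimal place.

Taking east as x and north as y: bus velocity = (72.100, 0.000) km/h; truck velocity = (0.000, 101.500) km/h.
Velocity of bus relative to truck = (72.100, 0.000) − (0.000, 101.500) = (72.100, -101.500) km/h.
Magnitude = |(72.100, -101.500)| = 124.502 km/h.

124.5 km/h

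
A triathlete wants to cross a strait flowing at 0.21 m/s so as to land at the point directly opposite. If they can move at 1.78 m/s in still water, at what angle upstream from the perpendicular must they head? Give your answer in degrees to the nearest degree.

7°

To cancel the current, the upstream component of the triathlete's velocity must equal the flow: 1.78 sin θ = 0.21.
sin θ = 0.21 / 1.78 = 0.1180.
θ = arcsin(0.1180) = 6.775°.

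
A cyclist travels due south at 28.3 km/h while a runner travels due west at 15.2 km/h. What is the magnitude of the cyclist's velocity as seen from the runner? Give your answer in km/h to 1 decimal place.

32.1 km/h

Taking east as x and north as y: cyclist velocity = (0.000, -28.300) km/h; runner velocity = (-15.200, 0.000) km/h.
Velocity of cyclist relative to runner = (0.000, -28.300) − (-15.200, 0.000) = (15.200, -28.300) km/h.
Magnitude = |(15.200, -28.300)| = 32.124 km/h.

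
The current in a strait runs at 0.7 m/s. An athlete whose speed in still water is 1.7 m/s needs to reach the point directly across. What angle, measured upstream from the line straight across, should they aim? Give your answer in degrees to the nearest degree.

To cancel the current, the upstream component of the athlete's velocity must equal the flow: 1.7 sin θ = 0.7.
sin θ = 0.7 / 1.7 = 0.4118.
θ = arcsin(0.4118) = 24.316°.

24°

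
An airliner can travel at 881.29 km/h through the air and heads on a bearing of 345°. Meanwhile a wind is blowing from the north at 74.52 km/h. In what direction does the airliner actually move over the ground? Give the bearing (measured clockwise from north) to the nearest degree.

Taking east as x and north as y: velocity relative to the air = (-228.095, 851.261) km/h; the air relative to ground = (0.000, -74.520) km/h.
Velocity relative to ground = (-228.095, 851.261) + (0.000, -74.520) = (-228.095, 776.741) km/h.
Bearing = atan2(-228.09, 776.74) = 343.63° clockwise from north.

344°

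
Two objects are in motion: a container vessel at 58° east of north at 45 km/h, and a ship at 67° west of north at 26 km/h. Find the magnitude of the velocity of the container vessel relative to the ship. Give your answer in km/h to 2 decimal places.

Taking east as x and north as y: container vessel velocity = (38.162, 23.846) km/h; ship velocity = (-23.933, 10.159) km/h.
Velocity of container vessel relative to ship = (38.162, 23.846) − (-23.933, 10.159) = (62.095, 13.687) km/h.
Magnitude = |(62.095, 13.687)| = 63.586 km/h.

63.59 km/h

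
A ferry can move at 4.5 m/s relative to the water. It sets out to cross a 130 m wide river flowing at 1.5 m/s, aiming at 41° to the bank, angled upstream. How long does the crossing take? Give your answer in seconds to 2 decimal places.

44.03 s

The component of the ferry's velocity perpendicular to the bank is 4.5 × sin 41° = 2.952 m/s.
The current is parallel to the bank, so it does not affect the crossing time.
Time = 130 / 2.952 = 44.034 s.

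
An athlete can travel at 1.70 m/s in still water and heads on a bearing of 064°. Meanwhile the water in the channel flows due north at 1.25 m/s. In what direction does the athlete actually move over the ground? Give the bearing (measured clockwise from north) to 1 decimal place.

037.4°

Taking east as x and north as y: velocity relative to the water = (1.528, 0.745) m/s; the water relative to ground = (0.000, 1.250) m/s.
Velocity relative to ground = (1.528, 0.745) + (0.000, 1.250) = (1.528, 1.995) m/s.
Bearing = atan2(1.53, 2.00) = 37.44° clockwise from north.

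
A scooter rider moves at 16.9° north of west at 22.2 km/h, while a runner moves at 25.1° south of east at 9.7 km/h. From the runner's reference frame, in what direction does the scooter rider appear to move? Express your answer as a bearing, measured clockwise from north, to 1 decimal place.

Taking east as x and north as y: scooter rider velocity = (-21.241, 6.454) km/h; runner velocity = (8.784, -4.115) km/h.
Velocity of scooter rider relative to runner = (-21.241, 6.454) − (8.784, -4.115) = (-30.025, 10.568) km/h.
Bearing = atan2(-30.03, 10.57) = 289.39° clockwise from north.

289.4°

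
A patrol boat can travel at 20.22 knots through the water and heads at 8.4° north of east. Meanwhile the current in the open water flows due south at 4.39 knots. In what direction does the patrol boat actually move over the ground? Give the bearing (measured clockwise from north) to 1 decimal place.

094.1°

Taking east as x and north as y: velocity relative to the water = (20.003, 2.954) knots; the water relative to ground = (0.000, -4.390) knots.
Velocity relative to ground = (20.003, 2.954) + (0.000, -4.390) = (20.003, -1.436) knots.
Bearing = atan2(20.00, -1.44) = 94.11° clockwise from north.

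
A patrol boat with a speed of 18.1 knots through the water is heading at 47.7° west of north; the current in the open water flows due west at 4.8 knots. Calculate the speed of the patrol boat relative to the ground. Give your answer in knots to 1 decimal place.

21.9 knots

Taking east as x and north as y: velocity relative to the water = (-13.387, 12.182) knots; the water relative to ground = (-4.800, 0.000) knots.
Velocity relative to ground = (-13.387, 12.182) + (-4.800, 0.000) = (-18.187, 12.182) knots.
Speed = |(-18.187, 12.182)| = 21.890 knots.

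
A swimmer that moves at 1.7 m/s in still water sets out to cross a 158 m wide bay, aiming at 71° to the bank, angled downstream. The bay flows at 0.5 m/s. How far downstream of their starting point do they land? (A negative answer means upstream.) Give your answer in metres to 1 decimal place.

103.6 m

Perpendicular speed = 1.607 m/s; crossing time = 158 / 1.607 = 98.297 s.
Net downstream speed = 1.053 m/s.
Drift = 1.053 × 98.297 = 103.552 m (downstream).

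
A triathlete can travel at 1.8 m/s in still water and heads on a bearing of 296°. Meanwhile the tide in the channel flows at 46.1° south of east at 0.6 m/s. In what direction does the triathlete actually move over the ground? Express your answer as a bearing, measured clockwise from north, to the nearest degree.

287°

Taking east as x and north as y: velocity relative to the water = (-1.618, 0.789) m/s; the water relative to ground = (0.416, -0.432) m/s.
Velocity relative to ground = (-1.618, 0.789) + (0.416, -0.432) = (-1.202, 0.357) m/s.
Bearing = atan2(-1.20, 0.36) = 286.53° clockwise from north.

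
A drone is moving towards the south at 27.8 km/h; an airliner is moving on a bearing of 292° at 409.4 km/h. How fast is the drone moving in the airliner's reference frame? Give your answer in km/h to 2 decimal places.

420.60 km/h

Taking east as x and north as y: drone velocity = (0.000, -27.800) km/h; airliner velocity = (-379.589, 153.364) km/h.
Velocity of drone relative to airliner = (0.000, -27.800) − (-379.589, 153.364) = (379.589, -181.164) km/h.
Magnitude = |(379.589, -181.164)| = 420.605 km/h.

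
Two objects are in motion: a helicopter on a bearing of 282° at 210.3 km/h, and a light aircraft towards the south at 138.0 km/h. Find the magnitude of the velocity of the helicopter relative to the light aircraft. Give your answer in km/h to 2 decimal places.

274.48 km/h

Taking east as x and north as y: helicopter velocity = (-205.704, 43.724) km/h; light aircraft velocity = (0.000, -138.000) km/h.
Velocity of helicopter relative to light aircraft = (-205.704, 43.724) − (0.000, -138.000) = (-205.704, 181.724) km/h.
Magnitude = |(-205.704, 181.724)| = 274.477 km/h.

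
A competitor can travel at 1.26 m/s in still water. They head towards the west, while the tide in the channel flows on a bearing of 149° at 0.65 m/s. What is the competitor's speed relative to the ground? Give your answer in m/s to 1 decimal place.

Taking east as x and north as y: velocity relative to the water = (-1.260, 0.000) m/s; the water relative to ground = (0.335, -0.557) m/s.
Velocity relative to ground = (-1.260, 0.000) + (0.335, -0.557) = (-0.925, -0.557) m/s.
Speed = |(-0.925, -0.557)| = 1.080 m/s.

1.1 m/s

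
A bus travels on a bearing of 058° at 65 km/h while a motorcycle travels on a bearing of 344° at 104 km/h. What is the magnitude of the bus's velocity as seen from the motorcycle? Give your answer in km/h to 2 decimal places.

106.37 km/h

Taking east as x and north as y: bus velocity = (55.123, 34.445) km/h; motorcycle velocity = (-28.666, 99.971) km/h.
Velocity of bus relative to motorcycle = (55.123, 34.445) − (-28.666, 99.971) = (83.789, -65.526) km/h.
Magnitude = |(83.789, -65.526)| = 106.369 km/h.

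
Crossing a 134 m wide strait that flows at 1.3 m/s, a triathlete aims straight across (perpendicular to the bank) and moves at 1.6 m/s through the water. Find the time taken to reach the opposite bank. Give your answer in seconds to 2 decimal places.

83.75 s

The component of the triathlete's velocity perpendicular to the bank is 1.6 m/s.
The current is parallel to the bank, so it does not affect the crossing time.
Time = 134 / 1.600 = 83.750 s.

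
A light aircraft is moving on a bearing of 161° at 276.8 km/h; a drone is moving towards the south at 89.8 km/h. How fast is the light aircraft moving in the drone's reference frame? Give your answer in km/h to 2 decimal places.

194.11 km/h

Taking east as x and north as y: light aircraft velocity = (90.117, -261.720) km/h; drone velocity = (0.000, -89.800) km/h.
Velocity of light aircraft relative to drone = (90.117, -261.720) − (0.000, -89.800) = (90.117, -171.920) km/h.
Magnitude = |(90.117, -171.920)| = 194.107 km/h.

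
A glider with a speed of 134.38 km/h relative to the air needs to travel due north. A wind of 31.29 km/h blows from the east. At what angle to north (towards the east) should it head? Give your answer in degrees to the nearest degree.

The wind pushes perpendicular to the desired track; the heading must have a component into the wind equal to 31.29 km/h: 134.38 sin θ = 31.29.
sin θ = 0.2328, so θ = 13.465°.

13°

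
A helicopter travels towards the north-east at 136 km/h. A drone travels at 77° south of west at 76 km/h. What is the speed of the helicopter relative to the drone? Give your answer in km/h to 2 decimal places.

Taking east as x and north as y: helicopter velocity = (96.167, 96.167) km/h; drone velocity = (-17.096, -74.052) km/h.
Velocity of helicopter relative to drone = (96.167, 96.167) − (-17.096, -74.052) = (113.263, 170.219) km/h.
Magnitude = |(113.263, 170.219)| = 204.457 km/h.

204.46 km/h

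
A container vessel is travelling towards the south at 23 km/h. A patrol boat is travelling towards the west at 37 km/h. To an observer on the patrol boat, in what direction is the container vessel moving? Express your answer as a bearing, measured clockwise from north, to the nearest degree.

122°

Taking east as x and north as y: container vessel velocity = (0.000, -23.000) km/h; patrol boat velocity = (-37.000, 0.000) km/h.
Velocity of container vessel relative to patrol boat = (0.000, -23.000) − (-37.000, 0.000) = (37.000, -23.000) km/h.
Bearing = atan2(37.00, -23.00) = 121.87° clockwise from north.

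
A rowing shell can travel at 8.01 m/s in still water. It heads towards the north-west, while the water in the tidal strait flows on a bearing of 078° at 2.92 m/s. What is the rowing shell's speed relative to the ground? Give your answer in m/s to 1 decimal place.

Taking east as x and north as y: velocity relative to the water = (-5.664, 5.664) m/s; the water relative to ground = (2.856, 0.607) m/s.
Velocity relative to ground = (-5.664, 5.664) + (2.856, 0.607) = (-2.808, 6.271) m/s.
Speed = |(-2.808, 6.271)| = 6.871 m/s.

6.9 m/s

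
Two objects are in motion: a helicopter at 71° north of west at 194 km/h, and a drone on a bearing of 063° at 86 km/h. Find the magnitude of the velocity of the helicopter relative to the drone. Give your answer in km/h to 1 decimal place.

201.0 km/h

Taking east as x and north as y: helicopter velocity = (-63.160, 183.431) km/h; drone velocity = (76.627, 39.043) km/h.
Velocity of helicopter relative to drone = (-63.160, 183.431) − (76.627, 39.043) = (-139.787, 144.387) km/h.
Magnitude = |(-139.787, 144.387)| = 200.968 km/h.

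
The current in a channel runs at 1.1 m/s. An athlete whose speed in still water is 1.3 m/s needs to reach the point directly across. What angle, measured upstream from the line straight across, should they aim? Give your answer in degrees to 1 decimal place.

To cancel the current, the upstream component of the athlete's velocity must equal the flow: 1.3 sin θ = 1.1.
sin θ = 1.1 / 1.3 = 0.8462.
θ = arcsin(0.8462) = 57.796°.

57.8°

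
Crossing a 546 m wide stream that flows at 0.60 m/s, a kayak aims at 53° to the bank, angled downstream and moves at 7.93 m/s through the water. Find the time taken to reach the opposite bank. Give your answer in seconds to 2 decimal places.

86.21 s

The component of the kayak's velocity perpendicular to the bank is 7.93 × sin 53° = 6.333 m/s.
Only the cross-stream component determines the crossing time; the current contributes nothing perpendicular to the bank.
Time = 546 / 6.333 = 86.213 s.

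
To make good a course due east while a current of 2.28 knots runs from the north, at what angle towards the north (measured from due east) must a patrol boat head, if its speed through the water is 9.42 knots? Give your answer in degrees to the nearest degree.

The current pushes perpendicular to the desired track; the heading must have a component into the current equal to 2.28 knots: 9.42 sin θ = 2.28.
sin θ = 0.2420, so θ = 14.007°.

14°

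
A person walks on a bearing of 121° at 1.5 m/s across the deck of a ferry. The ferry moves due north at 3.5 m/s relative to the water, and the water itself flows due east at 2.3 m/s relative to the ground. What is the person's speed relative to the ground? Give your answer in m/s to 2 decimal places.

In east/north components (m/s): person relative to ferry = (1.286, -0.773); ferry relative to water = (0.000, 3.500); water relative to ground = (2.300, 0.000).
Sum = (3.586, 2.727) m/s.
Speed = |(3.586, 2.727)| = 4.505 m/s.

4.51 m/s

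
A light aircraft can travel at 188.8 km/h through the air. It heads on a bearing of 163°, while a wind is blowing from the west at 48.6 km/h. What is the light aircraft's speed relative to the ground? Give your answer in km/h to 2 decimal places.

Taking east as x and north as y: velocity relative to the air = (55.200, -180.550) km/h; the air relative to ground = (48.600, 0.000) km/h.
Velocity relative to ground = (55.200, -180.550) + (48.600, 0.000) = (103.800, -180.550) km/h.
Speed = |(103.800, -180.550)| = 208.261 km/h.

208.26 km/h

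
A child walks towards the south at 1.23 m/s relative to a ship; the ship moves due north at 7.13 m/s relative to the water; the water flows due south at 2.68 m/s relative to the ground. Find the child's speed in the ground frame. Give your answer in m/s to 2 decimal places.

3.22 m/s

In east/north components (m/s): child relative to ship = (0.000, -1.230); ship relative to water = (0.000, 7.130); water relative to ground = (0.000, -2.680).
Sum = (0.000, 3.220) m/s.
Speed = |(0.000, 3.220)| = 3.220 m/s.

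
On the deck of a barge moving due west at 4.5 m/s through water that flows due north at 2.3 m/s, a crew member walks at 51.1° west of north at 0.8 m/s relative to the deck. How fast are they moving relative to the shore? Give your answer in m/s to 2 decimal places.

5.84 m/s

In east/north components (m/s): crew member relative to barge = (-0.623, 0.502); barge relative to water = (-4.500, 0.000); water relative to ground = (0.000, 2.300).
Sum = (-5.123, 2.802) m/s.
Speed = |(-5.123, 2.802)| = 5.839 m/s.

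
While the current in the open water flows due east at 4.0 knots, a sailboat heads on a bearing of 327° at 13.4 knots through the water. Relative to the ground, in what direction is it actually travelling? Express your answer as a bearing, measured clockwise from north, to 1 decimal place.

Taking east as x and north as y: velocity relative to the water = (-7.298, 11.238) knots; the water relative to ground = (4.000, 0.000) knots.
Velocity relative to ground = (-7.298, 11.238) + (4.000, 0.000) = (-3.298, 11.238) knots.
Bearing = atan2(-3.30, 11.24) = 343.64° clockwise from north.

343.6°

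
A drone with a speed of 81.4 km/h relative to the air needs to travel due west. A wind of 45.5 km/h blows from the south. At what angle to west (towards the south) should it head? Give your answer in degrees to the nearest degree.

The wind pushes perpendicular to the desired track; the heading must have a component into the wind equal to 45.5 km/h: 81.4 sin θ = 45.5.
sin θ = 0.5590, so θ = 33.984°.

34°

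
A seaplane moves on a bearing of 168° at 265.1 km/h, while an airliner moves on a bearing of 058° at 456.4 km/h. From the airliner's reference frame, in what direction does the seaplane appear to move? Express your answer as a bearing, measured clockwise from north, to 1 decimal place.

213.5°

Taking east as x and north as y: seaplane velocity = (55.117, -259.307) km/h; airliner velocity = (387.049, 241.855) km/h.
Velocity of seaplane relative to airliner = (55.117, -259.307) − (387.049, 241.855) = (-331.932, -501.162) km/h.
Bearing = atan2(-331.93, -501.16) = 213.52° clockwise from north.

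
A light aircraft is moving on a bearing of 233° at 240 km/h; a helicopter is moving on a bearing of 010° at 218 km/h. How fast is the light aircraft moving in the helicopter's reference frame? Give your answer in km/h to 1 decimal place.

Taking east as x and north as y: light aircraft velocity = (-191.673, -144.436) km/h; helicopter velocity = (37.855, 214.688) km/h.
Velocity of light aircraft relative to helicopter = (-191.673, -144.436) − (37.855, 214.688) = (-229.528, -359.124) km/h.
Magnitude = |(-229.528, -359.124)| = 426.208 km/h.

426.2 km/h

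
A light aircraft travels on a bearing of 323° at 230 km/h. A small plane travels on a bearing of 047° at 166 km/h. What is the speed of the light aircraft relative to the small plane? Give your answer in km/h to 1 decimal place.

269.2 km/h

Taking east as x and north as y: light aircraft velocity = (-138.417, 183.686) km/h; small plane velocity = (121.405, 113.212) km/h.
Velocity of light aircraft relative to small plane = (-138.417, 183.686) − (121.405, 113.212) = (-259.822, 70.474) km/h.
Magnitude = |(-259.822, 70.474)| = 269.210 km/h.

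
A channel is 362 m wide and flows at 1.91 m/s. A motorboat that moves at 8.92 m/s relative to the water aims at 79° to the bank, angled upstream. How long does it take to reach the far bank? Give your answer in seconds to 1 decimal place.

41.3 s

The component of the motorboat's velocity perpendicular to the bank is 8.92 × sin 79° = 8.756 m/s.
Only the cross-stream component determines the crossing time; the current contributes nothing perpendicular to the bank.
Time = 362 / 8.756 = 41.343 s.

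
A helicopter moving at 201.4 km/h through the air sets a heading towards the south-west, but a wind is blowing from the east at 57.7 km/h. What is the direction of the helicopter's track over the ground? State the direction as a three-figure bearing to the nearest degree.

Taking east as x and north as y: velocity relative to the air = (-142.411, -142.411) km/h; the air relative to ground = (-57.700, 0.000) km/h.
Velocity relative to ground = (-142.411, -142.411) + (-57.700, 0.000) = (-200.111, -142.411) km/h.
Bearing = atan2(-200.11, -142.41) = 234.56° clockwise from north.

235°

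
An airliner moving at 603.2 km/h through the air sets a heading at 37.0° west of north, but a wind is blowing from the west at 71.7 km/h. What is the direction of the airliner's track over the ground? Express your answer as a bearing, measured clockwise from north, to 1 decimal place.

328.8°

Taking east as x and north as y: velocity relative to the air = (-363.015, 481.737) km/h; the air relative to ground = (71.700, 0.000) km/h.
Velocity relative to ground = (-363.015, 481.737) + (71.700, 0.000) = (-291.315, 481.737) km/h.
Bearing = atan2(-291.31, 481.74) = 328.84° clockwise from north.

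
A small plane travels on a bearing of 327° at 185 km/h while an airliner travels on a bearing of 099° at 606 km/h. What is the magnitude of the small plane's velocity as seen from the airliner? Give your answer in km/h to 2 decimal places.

Taking east as x and north as y: small plane velocity = (-100.758, 155.154) km/h; airliner velocity = (598.539, -94.799) km/h.
Velocity of small plane relative to airliner = (-100.758, 155.154) − (598.539, -94.799) = (-699.297, 249.953) km/h.
Magnitude = |(-699.297, 249.953)| = 742.626 km/h.

742.63 km/h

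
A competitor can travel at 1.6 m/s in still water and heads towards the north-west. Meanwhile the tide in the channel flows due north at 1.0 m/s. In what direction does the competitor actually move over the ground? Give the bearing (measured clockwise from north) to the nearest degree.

332°

Taking east as x and north as y: velocity relative to the water = (-1.131, 1.131) m/s; the water relative to ground = (0.000, 1.000) m/s.
Velocity relative to ground = (-1.131, 1.131) + (0.000, 1.000) = (-1.131, 2.131) m/s.
Bearing = atan2(-1.13, 2.13) = 332.04° clockwise from north.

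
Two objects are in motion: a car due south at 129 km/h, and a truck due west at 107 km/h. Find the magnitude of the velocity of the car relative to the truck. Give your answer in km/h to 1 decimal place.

Taking east as x and north as y: car velocity = (0.000, -129.000) km/h; truck velocity = (-107.000, 0.000) km/h.
Velocity of car relative to truck = (0.000, -129.000) − (-107.000, 0.000) = (107.000, -129.000) km/h.
Magnitude = |(107.000, -129.000)| = 167.601 km/h.

167.6 km/h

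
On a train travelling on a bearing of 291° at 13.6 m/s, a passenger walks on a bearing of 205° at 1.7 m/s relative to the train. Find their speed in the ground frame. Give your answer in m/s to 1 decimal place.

13.8 m/s

Taking east as x and north as y: train velocity = (-12.697, 4.874) m/s; passenger velocity relative to train = (-0.718, -1.541) m/s.
Velocity relative to ground = (-12.697, 4.874) + (-0.718, -1.541) = (-13.415, 3.333) m/s.
Speed = |(-13.415, 3.333)| = 13.823 m/s.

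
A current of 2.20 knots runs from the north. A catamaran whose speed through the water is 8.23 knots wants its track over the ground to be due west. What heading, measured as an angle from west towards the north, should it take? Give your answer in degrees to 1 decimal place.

The current pushes perpendicular to the desired track; the heading must have a component into the current equal to 2.20 knots: 8.23 sin θ = 2.20.
sin θ = 0.2673, so θ = 15.505°.

15.5°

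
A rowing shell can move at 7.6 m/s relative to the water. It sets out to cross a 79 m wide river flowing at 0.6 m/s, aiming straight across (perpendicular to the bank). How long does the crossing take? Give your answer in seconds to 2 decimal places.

The component of the rowing shell's velocity perpendicular to the bank is 7.6 m/s.
The flow acts along the bank and has no component across it.
Time = 79 / 7.600 = 10.395 s.

10.39 s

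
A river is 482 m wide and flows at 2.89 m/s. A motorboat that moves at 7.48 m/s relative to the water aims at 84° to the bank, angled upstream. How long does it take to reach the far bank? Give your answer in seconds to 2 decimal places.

64.79 s

The component of the motorboat's velocity perpendicular to the bank is 7.48 × sin 84° = 7.439 m/s.
Only the cross-stream component determines the crossing time; the current contributes nothing perpendicular to the bank.
Time = 482 / 7.439 = 64.793 s.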